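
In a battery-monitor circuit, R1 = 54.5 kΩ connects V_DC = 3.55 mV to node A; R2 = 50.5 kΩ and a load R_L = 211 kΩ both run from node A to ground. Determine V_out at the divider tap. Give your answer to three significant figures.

R2 ‖ R_L = (50.5 × 211)/(50.5 + 211) = 40.75 kΩ.
Voltage divider with the loaded lower leg: V_out = 3.55 × 40.75/(54.5 + 40.75) = 3.55 × 0.4278 = 1.519 mV.
(Unloaded it would be 1.71 mV; the load pulls it down.)

V_out ≈ 1.52 mV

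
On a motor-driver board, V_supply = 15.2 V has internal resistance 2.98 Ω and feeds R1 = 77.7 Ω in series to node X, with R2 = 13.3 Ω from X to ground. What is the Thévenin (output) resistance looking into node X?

R1' = 2.98 + 77.7 = 80.68 Ω (source resistance + R1).
Zeroing V_supply shorts the top of R1' to ground, so R_th = R1' ‖ R2 = 11.42 Ω.

R_th ≈ 11.4 Ω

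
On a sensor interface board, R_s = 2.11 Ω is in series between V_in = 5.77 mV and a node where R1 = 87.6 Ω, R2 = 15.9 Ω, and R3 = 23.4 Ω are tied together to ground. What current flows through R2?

I ≈ 0.291 mA

Equivalent of the parallel group: R_p = 8.544 Ω.
V_A by voltage divider: V_A = 5.77 × 8.544/(2.11 + 8.544) = 4.627 mV.
I(R2) = V_A / R2 = 4.627/15.9 = 0.2910 mA.
(Check via current divider: I_total = 0.5416 mA; share G_k/ΣG = 0.5373 → same result.)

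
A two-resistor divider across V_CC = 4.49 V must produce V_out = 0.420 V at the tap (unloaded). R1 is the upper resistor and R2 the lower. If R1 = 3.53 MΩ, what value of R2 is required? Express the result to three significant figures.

R2 ≈ 0.364 MΩ

Required fraction k = V_out/V_CC = 0.09354.
R2 = R1 · 0.09354/(1 − 0.09354) = 0.3643 MΩ.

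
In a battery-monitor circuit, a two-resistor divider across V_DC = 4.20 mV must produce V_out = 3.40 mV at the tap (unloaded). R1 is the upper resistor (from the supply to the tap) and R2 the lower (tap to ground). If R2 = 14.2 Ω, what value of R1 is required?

R1 ≈ 3.34 Ω

The divider ratio is R2/(R1+R2) = 3.40/4.20 = 0.8095.
Rearranging, R1 = R2·(1−k)/k = 14.2 × 0.2353 = 3.341 Ω.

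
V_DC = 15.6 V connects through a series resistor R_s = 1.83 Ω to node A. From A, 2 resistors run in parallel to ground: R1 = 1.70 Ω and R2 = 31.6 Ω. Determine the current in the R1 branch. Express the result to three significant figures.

I ≈ 4.30 A

Combine the parallel branches: R_p = (1/1.70 + 1/31.6)⁻¹ = 1.613 Ω.
V_A by voltage divider: V_A = 15.6 × 1.613/(1.83 + 1.613) = 7.309 V.
I(R1) = V_A / R1 = 7.309/1.70 = 4.299 A.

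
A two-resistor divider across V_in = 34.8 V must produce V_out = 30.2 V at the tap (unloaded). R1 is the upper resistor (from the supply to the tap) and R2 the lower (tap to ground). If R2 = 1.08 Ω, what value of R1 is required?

V_out/V_in = R2/(R1+R2) = 0.8678.
So R1 = R2 · (V_in/V_out − 1) = 1.08 × (34.8/30.2 − 1) = 1.08 × 0.1523 = 0.1645 Ω.

R1 ≈ 0.165 Ω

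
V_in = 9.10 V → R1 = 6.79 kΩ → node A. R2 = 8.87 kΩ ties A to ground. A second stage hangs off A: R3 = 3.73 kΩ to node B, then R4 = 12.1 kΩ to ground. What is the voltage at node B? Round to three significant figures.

The second stage (R3 + R4 = 15.83 kΩ) loads node A in parallel with R2.
R2 ‖ (R3+R4) = 5.685 kΩ.
First divider: V_A = V_in · 5.685/(6.79 + 5.685) = 4.147 V.
V_B = V_A × 0.7644 = 3.170 V.

V_B ≈ 3.17 V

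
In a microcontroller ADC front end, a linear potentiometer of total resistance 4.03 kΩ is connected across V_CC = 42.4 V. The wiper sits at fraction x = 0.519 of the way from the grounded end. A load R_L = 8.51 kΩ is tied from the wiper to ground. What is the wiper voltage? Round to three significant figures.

Split the track: R_lower = x·R_p = 2.092 kΩ, R_upper = (1−x)·R_p = 1.938 kΩ.
Lower segment in parallel with the load: 2.092 ‖ 8.51 = 1.679 kΩ.
Then V_out = V_CC · 1.679/(1.938 + 1.679) = 19.68 V.

V_out ≈ 19.7 V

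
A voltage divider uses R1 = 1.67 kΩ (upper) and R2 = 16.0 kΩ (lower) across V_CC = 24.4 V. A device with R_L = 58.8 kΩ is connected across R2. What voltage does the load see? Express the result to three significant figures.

First combine the lower leg with the load: R2 ‖ R_L = 12.58 kΩ.
Then V_out = V_CC · R2'/(R1 + R2') = 24.4 × 12.58/14.25 = 21.54 V.
(Unloaded it would be 22.1 V; the load pulls it down.)

V_out ≈ 21.5 V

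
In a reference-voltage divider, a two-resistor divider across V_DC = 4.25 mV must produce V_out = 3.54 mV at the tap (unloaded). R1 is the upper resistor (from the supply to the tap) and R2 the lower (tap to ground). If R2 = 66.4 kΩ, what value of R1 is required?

V_out/V_DC = R2/(R1+R2) = 0.8329.
So R1 = R2 · (V_DC/V_out − 1) = 66.4 × (4.25/3.54 − 1) = 66.4 × 0.2006 = 13.32 kΩ.

R1 ≈ 13.3 kΩ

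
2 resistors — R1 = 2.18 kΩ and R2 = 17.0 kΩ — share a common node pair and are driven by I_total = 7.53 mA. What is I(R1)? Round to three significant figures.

I ≈ 6.67 mA

For two parallel branches, I_k = I_total · (other R)/(sum of R).
So I = 7.53 × 17.0/19.18 = 6.674 mA.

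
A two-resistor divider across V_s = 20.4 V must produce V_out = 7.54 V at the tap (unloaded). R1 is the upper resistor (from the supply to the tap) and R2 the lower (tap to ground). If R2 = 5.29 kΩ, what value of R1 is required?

R1 ≈ 9.02 kΩ

V_out/V_s = R2/(R1+R2) = 0.3696.
R1 = R2·(1/k − 1) = 5.29 × 1.706 = 9.022 kΩ.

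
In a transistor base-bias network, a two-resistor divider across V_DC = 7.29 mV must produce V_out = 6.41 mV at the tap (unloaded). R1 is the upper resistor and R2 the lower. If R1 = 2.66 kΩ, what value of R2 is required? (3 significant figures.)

R2 ≈ 19.4 kΩ

The divider ratio is R2/(R1+R2) = 6.41/7.29 = 0.8793.
So R2 = R1 · V_out/(V_DC − V_out) = 2.66 × 6.41/(7.29 − 6.41) = 2.66 × 7.284 = 19.38 kΩ.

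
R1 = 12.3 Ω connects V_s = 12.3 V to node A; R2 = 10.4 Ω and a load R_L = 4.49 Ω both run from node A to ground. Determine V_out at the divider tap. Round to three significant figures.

V_out ≈ 2.50 V

R2 ‖ R_L = (10.4 × 4.49)/(10.4 + 4.49) = 3.136 Ω.
Voltage divider with the loaded lower leg: V_out = 12.3 × 3.136/(12.3 + 3.136) = 12.3 × 0.2032 = 2.499 V.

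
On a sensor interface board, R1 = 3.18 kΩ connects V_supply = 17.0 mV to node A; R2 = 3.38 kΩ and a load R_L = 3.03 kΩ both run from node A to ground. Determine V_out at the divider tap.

The load sits in parallel with R2, giving an effective lower resistance R2' = R2·R_L/(R2+R_L) = 1.598 kΩ.
Voltage divider with the loaded lower leg: V_out = 17.0 × 1.598/(3.18 + 1.598) = 17.0 × 0.3344 = 5.685 mV.

V_out ≈ 5.68 mV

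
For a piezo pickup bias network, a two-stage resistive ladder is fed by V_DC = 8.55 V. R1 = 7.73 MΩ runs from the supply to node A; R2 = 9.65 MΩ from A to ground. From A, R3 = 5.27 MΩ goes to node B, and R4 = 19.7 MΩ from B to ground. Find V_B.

The second stage (R3 + R4 = 24.97 MΩ) loads node A in parallel with R2.
Effective lower resistance at A: R2 ‖ 24.97 = 6.960 MΩ.
So V_A = 8.55 × 0.4738 = 4.051 V.
V_B = V_A × 0.7889 = 3.196 V.

V_B ≈ 3.20 V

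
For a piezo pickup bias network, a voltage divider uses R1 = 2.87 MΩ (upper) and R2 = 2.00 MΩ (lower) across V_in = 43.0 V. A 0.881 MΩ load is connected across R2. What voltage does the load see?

The load sits in parallel with R2, giving an effective lower resistance R2' = R2·R_L/(R2+R_L) = 0.6116 MΩ.
Now apply the divider: V_out = 43.0 × 0.1757 = 7.554 V.

V_out ≈ 7.55 V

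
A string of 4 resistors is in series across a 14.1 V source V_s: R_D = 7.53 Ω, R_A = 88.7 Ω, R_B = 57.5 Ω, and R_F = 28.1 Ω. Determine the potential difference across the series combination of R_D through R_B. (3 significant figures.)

V ≈ 11.9 V

Series total: ΣR = 7.53 + 88.7 + 57.5 + 28.1 = 181.8 Ω.
R_{R_D..R_B} = 7.53 + 88.7 + 57.5 = 153.7 Ω.
V = V_s · R/ΣR = 14.1 × 0.8455 = 11.92 V.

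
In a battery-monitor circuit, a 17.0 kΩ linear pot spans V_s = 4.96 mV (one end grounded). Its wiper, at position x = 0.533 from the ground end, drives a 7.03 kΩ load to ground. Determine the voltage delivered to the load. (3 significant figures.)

V_out ≈ 1.65 mV

Split the track: R_lower = x·R_p = 9.061 kΩ, R_upper = (1−x)·R_p = 7.939 kΩ.
Lower segment in parallel with the load: 9.061 ‖ 7.03 = 3.959 kΩ.
Then V_out = V_s · 3.959/(7.939 + 3.959) = 1.650 mV.
(Unloaded: V_out = x·V_s = 2.64 mV.)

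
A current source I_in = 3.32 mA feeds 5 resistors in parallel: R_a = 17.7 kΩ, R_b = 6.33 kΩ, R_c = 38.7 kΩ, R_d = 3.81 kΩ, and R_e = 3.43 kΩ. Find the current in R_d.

Conductances: ΣG = 1/17.7 + 1/6.33 + 1/38.7 + 1/3.81 + 1/3.43 = 0.7943 (1/kΩ).
Current divider: I(R_d) = I_in · G_k/ΣG = 3.32 × (0.2625/0.7943) = 3.32 × 0.3304 = 1.097 mA.

I ≈ 1.10 mA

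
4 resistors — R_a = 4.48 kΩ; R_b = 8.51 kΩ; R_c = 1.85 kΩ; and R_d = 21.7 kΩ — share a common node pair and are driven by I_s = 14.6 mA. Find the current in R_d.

I ≈ 0.726 mA

Conductances: ΣG = 1/4.48 + 1/8.51 + 1/1.85 + 1/21.7 = 0.9273 (1/kΩ).
Current divider: I(R_d) = I_s · G_k/ΣG = 14.6 × (0.04608/0.9273) = 14.6 × 0.04969 = 0.7255 mA.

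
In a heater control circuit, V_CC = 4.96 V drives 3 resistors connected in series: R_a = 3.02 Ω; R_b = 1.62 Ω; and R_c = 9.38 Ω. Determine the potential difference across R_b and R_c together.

Total series resistance ΣR = 3.02 + 1.62 + 9.38 = 14.02 Ω.
R_{R_b..R_c} = 1.62 + 9.38 = 11.00 Ω.
Voltage divider: V = V_CC · (11.00 / 14.02) = 4.96 × 0.7846 = 3.892 V.

V ≈ 3.89 V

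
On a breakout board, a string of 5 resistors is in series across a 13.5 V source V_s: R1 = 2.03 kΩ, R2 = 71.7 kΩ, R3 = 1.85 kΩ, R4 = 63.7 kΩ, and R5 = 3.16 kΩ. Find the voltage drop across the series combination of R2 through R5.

V ≈ 13.3 V

ΣR = 2.03 + 71.7 + 1.85 + 63.7 + 3.16 = 142.4 kΩ.
R_{R2..R5} = 71.7 + 1.85 + 63.7 + 3.16 = 140.4 kΩ.
V = V_s · R/ΣR = 13.5 × 0.9857 = 13.31 V.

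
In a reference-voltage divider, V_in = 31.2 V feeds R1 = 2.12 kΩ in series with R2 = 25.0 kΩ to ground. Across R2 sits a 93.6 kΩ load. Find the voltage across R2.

The load sits in parallel with R2, giving an effective lower resistance R2' = R2·R_L/(R2+R_L) = 19.73 kΩ.
Then V_out = V_in · R2'/(R1 + R2') = 31.2 × 19.73/21.85 = 28.17 V.

V_out ≈ 28.2 V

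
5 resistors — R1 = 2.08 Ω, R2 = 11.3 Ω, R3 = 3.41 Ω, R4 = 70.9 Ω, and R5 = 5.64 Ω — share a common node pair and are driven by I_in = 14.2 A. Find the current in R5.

I ≈ 2.39 A

Total conductance ΣG = 1/2.08 + 1/11.3 + 1/3.41 + 1/70.9 + 1/5.64 = 1.054 (units of 1/Ω).
By the current-divider rule, I = I_in · G_k/ΣG = 14.2 × 0.1682 = 2.389 A.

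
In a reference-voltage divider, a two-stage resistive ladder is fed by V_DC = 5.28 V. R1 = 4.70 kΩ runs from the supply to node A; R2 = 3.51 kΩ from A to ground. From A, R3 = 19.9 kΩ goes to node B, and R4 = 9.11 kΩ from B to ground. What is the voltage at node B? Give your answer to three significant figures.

V_B ≈ 0.663 V

The second stage (R3 + R4 = 29.01 kΩ) loads node A in parallel with R2.
Effective lower resistance at A: R2 ‖ 29.01 = 3.131 kΩ.
So V_A = 5.28 × 0.3998 = 2.111 V.
Stage 2 is unloaded, so V_B = V_A · R4/(R3+R4) = 2.111 × 9.11/29.01 = 0.6630 V.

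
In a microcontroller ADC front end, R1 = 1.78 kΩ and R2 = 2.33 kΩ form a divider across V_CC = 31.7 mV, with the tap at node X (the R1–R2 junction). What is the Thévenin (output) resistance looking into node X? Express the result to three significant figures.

Looking into X with the source shorted: R_th = R1·R2/(R1+R2) = 1.780 × 2.33/4.110 = 1.009 kΩ.

R_th ≈ 1.01 kΩ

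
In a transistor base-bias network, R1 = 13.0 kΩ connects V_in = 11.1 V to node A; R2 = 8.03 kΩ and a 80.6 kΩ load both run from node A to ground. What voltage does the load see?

The load sits in parallel with R2, giving an effective lower resistance R2' = R2·R_L/(R2+R_L) = 7.302 kΩ.
Now apply the divider: V_out = 11.1 × 0.3597 = 3.992 V.

V_out ≈ 3.99 V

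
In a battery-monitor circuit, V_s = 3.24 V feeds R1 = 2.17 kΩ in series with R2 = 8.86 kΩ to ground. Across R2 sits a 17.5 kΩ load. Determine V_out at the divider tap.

V_out ≈ 2.37 V

The load sits in parallel with R2, giving an effective lower resistance R2' = R2·R_L/(R2+R_L) = 5.882 kΩ.
Then V_out = V_s · R2'/(R1 + R2') = 3.24 × 5.882/8.052 = 2.367 V.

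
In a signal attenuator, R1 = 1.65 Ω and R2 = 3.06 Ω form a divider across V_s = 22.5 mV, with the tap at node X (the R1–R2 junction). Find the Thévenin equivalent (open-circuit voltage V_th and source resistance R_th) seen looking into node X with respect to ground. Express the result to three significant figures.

V_th ≈ 14.6 mV, R_th ≈ 1.07 Ω

V_th is the unloaded tap voltage: V_s · R2/(R1+R2) = 22.5 × 0.6497 = 14.62 mV.
Looking into X with the source shorted: R_th = R1·R2/(R1+R2) = 1.650 × 3.06/4.710 = 1.072 Ω.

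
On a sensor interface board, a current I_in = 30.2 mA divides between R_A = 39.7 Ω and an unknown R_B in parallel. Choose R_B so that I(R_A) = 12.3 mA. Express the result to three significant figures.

The fraction through R_A equals R_B/(R_A+R_B).
With f = 0.4073, R_B = R_A · f/(1−f) = 39.7 × 0.6872 = 27.28 Ω.

R_B ≈ 27.3 Ω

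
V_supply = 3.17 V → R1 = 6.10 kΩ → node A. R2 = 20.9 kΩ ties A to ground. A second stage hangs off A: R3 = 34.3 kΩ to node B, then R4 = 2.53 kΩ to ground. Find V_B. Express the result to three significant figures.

The second stage (R3 + R4 = 36.83 kΩ) loads node A in parallel with R2.
R2 ‖ (R3+R4) = 13.33 kΩ.
First divider: V_A = V_supply · 13.33/(6.10 + 13.33) = 2.175 V.
Then the unloaded second divider: V_B = V_A × R4/(R3+R4) = 2.175 × 0.06869 = 0.1494 V.

V_B ≈ 0.149 V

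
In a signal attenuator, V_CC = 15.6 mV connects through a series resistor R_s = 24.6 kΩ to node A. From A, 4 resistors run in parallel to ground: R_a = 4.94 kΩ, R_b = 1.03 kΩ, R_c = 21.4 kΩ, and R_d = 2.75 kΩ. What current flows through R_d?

Combine the parallel branches: R_p = (1/4.94 + 1/1.03 + 1/21.4 + 1/2.75)⁻¹ = 0.6314 kΩ.
V_A by voltage divider: V_A = 15.6 × 0.6314/(24.6 + 0.6314) = 0.3904 mV.
I(R_d) = V_A / R_d = 0.3904/2.75 = 0.1420 µA.

I ≈ 0.142 µA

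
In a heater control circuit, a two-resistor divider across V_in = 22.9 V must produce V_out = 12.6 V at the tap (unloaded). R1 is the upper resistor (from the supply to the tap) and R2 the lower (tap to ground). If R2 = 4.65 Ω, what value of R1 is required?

The divider ratio is R2/(R1+R2) = 12.6/22.9 = 0.5502.
So R1 = R2 · (V_in/V_out − 1) = 4.65 × (22.9/12.6 − 1) = 4.65 × 0.8175 = 3.801 Ω.

R1 ≈ 3.80 Ω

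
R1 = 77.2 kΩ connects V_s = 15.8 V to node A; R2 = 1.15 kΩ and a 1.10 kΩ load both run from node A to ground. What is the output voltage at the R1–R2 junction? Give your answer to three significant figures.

V_out ≈ 0.114 V

First combine the lower leg with the load: R2 ‖ R_L = 0.5622 kΩ.
Then V_out = V_s · R2'/(R1 + R2') = 15.8 × 0.5622/77.76 = 0.1142 V.
(Unloaded it would be 0.232 V; the load pulls it down.)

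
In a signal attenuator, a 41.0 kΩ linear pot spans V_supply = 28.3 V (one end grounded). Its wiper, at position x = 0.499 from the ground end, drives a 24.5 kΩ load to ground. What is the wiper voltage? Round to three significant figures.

The pot divides into 20.54 kΩ above the wiper and 20.46 kΩ below.
Lower segment in parallel with the load: 20.46 ‖ 24.5 = 11.15 kΩ.
V_out = 28.3 × 11.15/(20.54 + 11.15) = 9.956 V.

V_out ≈ 9.96 V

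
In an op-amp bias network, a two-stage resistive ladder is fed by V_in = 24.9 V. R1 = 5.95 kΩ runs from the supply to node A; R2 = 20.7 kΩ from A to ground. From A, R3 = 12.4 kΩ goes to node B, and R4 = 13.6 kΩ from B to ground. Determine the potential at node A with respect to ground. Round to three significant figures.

V_A ≈ 16.4 V

Looking into the second stage from A: R3 + R4 = 26.00 kΩ appears in parallel with R2.
R2 ‖ (R3+R4) = 11.52 kΩ.
So V_A = 24.9 × 0.6595 = 16.42 V.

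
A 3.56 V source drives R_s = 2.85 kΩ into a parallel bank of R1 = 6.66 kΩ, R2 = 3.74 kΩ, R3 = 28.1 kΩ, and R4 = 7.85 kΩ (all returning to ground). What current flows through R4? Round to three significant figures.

Equivalent of the parallel group: R_p = 1.723 kΩ.
Node voltage V_A = V_DC · R_p/(R_s + R_p) = 3.56 × 0.3767 = 1.341 V.
Branch current I = V_A/R4 = 1.341/7.85 = 0.1708 mA.

I ≈ 0.171 mA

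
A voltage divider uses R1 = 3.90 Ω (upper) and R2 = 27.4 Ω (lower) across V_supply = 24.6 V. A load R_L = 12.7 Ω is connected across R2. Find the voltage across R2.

V_out ≈ 17.0 V

R2 ‖ R_L = (27.4 × 12.7)/(27.4 + 12.7) = 8.678 Ω.
Then V_out = V_supply · R2'/(R1 + R2') = 24.6 × 8.678/12.58 = 16.97 V.
(Unloaded it would be 21.5 V; the load pulls it down.)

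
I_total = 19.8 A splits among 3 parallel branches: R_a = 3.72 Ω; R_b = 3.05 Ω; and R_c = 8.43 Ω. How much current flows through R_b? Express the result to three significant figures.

I ≈ 9.08 A

ΣG = 1/3.72 + 1/3.05 + 1/8.43 = 0.7153.
Current divider: I(R_b) = I_total · G_k/ΣG = 19.8 × (0.3279/0.7153) = 19.8 × 0.4584 = 9.076 A.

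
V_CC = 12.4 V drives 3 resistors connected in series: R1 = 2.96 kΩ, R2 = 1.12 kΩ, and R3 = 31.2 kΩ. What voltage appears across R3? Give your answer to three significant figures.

ΣR = 2.96 + 1.12 + 31.2 = 35.28 kΩ.
Voltage divider: V = V_CC · (31.20 / 35.28) = 12.4 × 0.8844 = 10.97 V.

V ≈ 11.0 V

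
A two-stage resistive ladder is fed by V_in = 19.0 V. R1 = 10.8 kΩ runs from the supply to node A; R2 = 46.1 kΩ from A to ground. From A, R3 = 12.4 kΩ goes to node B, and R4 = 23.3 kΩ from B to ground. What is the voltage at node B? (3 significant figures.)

Node A sees R2 in parallel with the series input of stage 2, R3 + R4 = 35.70 kΩ.
R2 ‖ (R3+R4) = 20.12 kΩ.
So V_A = 19.0 × 0.6507 = 12.36 V.
V_B = V_A × 0.6527 = 8.069 V.

V_B ≈ 8.07 V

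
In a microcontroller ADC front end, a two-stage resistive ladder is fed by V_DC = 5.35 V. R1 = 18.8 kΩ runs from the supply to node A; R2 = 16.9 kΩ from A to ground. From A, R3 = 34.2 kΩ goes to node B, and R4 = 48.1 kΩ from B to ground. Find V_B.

V_B ≈ 1.34 V

Node A sees R2 in parallel with the series input of stage 2, R3 + R4 = 82.30 kΩ.
Effective lower resistance at A: R2 ‖ 82.30 = 14.02 kΩ.
V_A = 5.35 × 14.02/(18.8 + 14.02) = 2.285 V.
Then the unloaded second divider: V_B = V_A × R4/(R3+R4) = 2.285 × 0.5844 = 1.336 V.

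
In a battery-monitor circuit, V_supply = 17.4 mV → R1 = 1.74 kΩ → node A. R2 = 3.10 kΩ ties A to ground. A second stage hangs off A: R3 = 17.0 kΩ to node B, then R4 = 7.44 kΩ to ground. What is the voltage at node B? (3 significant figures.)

The second stage (R3 + R4 = 24.44 kΩ) loads node A in parallel with R2.
R2 ‖ (R3+R4) = 2.751 kΩ.
So V_A = 17.4 × 0.6126 = 10.66 mV.
Stage 2 is unloaded, so V_B = V_A · R4/(R3+R4) = 10.66 × 7.44/24.44 = 3.245 mV.

V_B ≈ 3.24 mV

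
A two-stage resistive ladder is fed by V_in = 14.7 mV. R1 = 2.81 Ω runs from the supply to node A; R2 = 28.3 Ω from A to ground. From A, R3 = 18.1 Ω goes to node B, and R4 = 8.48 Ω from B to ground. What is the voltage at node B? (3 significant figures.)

V_B ≈ 3.89 mV

Looking into the second stage from A: R3 + R4 = 26.58 Ω appears in parallel with R2.
Effective lower resistance at A: R2 ‖ 26.58 = 13.71 Ω.
So V_A = 14.7 × 0.8299 = 12.20 mV.
Then the unloaded second divider: V_B = V_A × R4/(R3+R4) = 12.20 × 0.3190 = 3.892 mV.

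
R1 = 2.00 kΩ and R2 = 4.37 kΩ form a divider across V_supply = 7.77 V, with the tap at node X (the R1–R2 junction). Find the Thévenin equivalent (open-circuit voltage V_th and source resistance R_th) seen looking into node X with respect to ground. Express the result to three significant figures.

V_th ≈ 5.33 V, R_th ≈ 1.37 kΩ

With X open, the divider is unloaded: V_th = 7.77 × 4.37/6.370 = 5.330 V.
Zeroing V_supply shorts the top of R1 to ground, so R_th = R1 ‖ R2 = 1.372 kΩ.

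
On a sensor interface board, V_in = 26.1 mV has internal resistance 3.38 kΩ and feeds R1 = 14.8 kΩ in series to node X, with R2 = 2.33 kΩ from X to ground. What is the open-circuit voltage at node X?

V_th ≈ 2.97 mV

R1' = 3.38 + 14.8 = 18.18 kΩ (source resistance + R1).
Open-circuit (no load on X): V_th = V_in · R2/(R1' + R2) = 26.1 × 2.33/(18.18 + 2.33) = 2.965 mV.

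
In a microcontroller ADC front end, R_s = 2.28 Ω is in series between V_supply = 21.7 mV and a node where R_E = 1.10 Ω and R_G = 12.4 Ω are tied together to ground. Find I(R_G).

I ≈ 0.537 mA

Parallel bank: R_p = 1/(1/1.10 + 1/12.4) = 1.010 Ω.
Node voltage V_A = V_supply · R_p/(R_s + R_p) = 21.7 × 0.3071 = 6.663 mV.
Branch current I = V_A/R_G = 6.663/12.4 = 0.5374 mA.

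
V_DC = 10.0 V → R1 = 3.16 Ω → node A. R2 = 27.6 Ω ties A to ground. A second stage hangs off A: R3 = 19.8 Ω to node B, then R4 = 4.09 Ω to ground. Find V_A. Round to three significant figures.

V_A ≈ 8.02 V

Node A sees R2 in parallel with the series input of stage 2, R3 + R4 = 23.89 Ω.
Effective lower resistance at A: R2 ‖ 23.89 = 12.81 Ω.
V_A = 10.0 × 12.81/(3.16 + 12.81) = 8.021 V.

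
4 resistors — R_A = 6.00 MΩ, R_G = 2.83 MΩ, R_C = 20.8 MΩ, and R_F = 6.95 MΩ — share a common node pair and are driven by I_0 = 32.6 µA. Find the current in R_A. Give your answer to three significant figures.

I ≈ 7.63 µA

Total conductance ΣG = 1/6.00 + 1/2.83 + 1/20.8 + 1/6.95 = 0.7120 (units of 1/MΩ).
R_A takes the fraction G_k/ΣG = 0.1667/0.7120 = 0.2341, so I = 32.6 × 0.2341 = 7.631 µA.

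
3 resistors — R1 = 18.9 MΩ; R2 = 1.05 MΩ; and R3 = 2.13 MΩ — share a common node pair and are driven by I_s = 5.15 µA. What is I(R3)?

Conductances: ΣG = 1/18.9 + 1/1.05 + 1/2.13 = 1.475 (1/MΩ).
R3 takes the fraction G_k/ΣG = 0.4695/1.475 = 0.3183, so I = 5.15 × 0.3183 = 1.639 µA.

I ≈ 1.64 µA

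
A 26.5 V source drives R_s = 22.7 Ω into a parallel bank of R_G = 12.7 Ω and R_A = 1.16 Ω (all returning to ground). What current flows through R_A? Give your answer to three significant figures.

Combine the parallel branches: R_p = (1/12.7 + 1/1.16)⁻¹ = 1.063 Ω.
V_A = 26.5 × 1.063/23.76 = 1.185 V.
I(R_A) = V_A / R_A = 1.185/1.16 = 1.022 A.
(Equivalently: I_total = 1.115 A, then current-divider fraction G_k/ΣG = 0.9163.)

I ≈ 1.02 A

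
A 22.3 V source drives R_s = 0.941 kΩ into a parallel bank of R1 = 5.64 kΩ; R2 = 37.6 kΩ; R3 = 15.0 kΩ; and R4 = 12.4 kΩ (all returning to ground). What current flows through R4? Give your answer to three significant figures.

Parallel bank: R_p = 1/(1/5.64 + 1/37.6 + 1/15.0 + 1/12.4) = 2.847 kΩ.
V_A by voltage divider: V_A = 22.3 × 2.847/(0.941 + 2.847) = 16.76 V.
Branch current I = V_A/R4 = 16.76/12.4 = 1.352 mA.

I ≈ 1.35 mA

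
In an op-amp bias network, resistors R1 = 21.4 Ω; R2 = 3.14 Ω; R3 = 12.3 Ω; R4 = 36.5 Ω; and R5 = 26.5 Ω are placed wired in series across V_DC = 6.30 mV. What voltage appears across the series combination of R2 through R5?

V ≈ 4.95 mV

Series total: ΣR = 21.4 + 3.14 + 12.3 + 36.5 + 26.5 = 99.84 Ω.
R_{R2..R5} = 3.14 + 12.3 + 36.5 + 26.5 = 78.44 Ω.
By the voltage-divider rule, V = 6.30 × 78.44/99.84 = 4.950 mV.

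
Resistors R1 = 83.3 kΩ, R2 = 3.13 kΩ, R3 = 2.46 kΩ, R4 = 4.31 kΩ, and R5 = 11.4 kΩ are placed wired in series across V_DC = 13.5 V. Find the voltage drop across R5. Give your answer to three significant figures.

V ≈ 1.47 V

Total series resistance ΣR = 83.3 + 3.13 + 2.46 + 4.31 + 11.4 = 104.6 kΩ.
By the voltage-divider rule, V = 13.5 × 11.40/104.6 = 1.471 V.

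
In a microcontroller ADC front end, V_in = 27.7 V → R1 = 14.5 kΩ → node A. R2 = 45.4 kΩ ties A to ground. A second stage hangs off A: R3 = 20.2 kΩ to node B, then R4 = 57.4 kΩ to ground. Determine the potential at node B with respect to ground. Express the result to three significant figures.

V_B ≈ 13.6 V

Node A sees R2 in parallel with the series input of stage 2, R3 + R4 = 77.60 kΩ.
Effective lower resistance at A: R2 ‖ 77.60 = 28.64 kΩ.
So V_A = 27.7 × 0.6639 = 18.39 V.
Then the unloaded second divider: V_B = V_A × R4/(R3+R4) = 18.39 × 0.7397 = 13.60 V.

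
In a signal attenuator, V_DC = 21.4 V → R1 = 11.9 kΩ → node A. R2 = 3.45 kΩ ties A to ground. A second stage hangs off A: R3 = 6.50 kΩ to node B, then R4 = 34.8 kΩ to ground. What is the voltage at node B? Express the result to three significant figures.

The second stage (R3 + R4 = 41.30 kΩ) loads node A in parallel with R2.
R2 ‖ (R3+R4) = 3.184 kΩ.
First divider: V_A = V_DC · 3.184/(11.9 + 3.184) = 4.517 V.
Then the unloaded second divider: V_B = V_A × R4/(R3+R4) = 4.517 × 0.8426 = 3.806 V.

V_B ≈ 3.81 V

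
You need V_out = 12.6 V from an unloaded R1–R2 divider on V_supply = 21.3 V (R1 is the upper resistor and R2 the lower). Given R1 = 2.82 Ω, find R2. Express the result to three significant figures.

V_out/V_supply = R2/(R1+R2) = 0.5915.
Rearranging, R2 = R1·k/(1−k) = 2.82 × 1.448 = 4.084 Ω.

R2 ≈ 4.08 Ω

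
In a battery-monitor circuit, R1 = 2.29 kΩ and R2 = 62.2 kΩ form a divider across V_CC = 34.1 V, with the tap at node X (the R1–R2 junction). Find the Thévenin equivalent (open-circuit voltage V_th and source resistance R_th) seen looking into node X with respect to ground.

V_th ≈ 32.9 V, R_th ≈ 2.21 kΩ

V_th is the unloaded tap voltage: V_CC · R2/(R1+R2) = 34.1 × 0.9645 = 32.89 V.
Looking into X with the source shorted: R_th = R1·R2/(R1+R2) = 2.290 × 62.2/64.49 = 2.209 kΩ.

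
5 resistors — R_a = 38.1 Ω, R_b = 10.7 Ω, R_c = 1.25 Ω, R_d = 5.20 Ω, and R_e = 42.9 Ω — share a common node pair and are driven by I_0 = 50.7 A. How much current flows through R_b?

Conductances: ΣG = 1/38.1 + 1/10.7 + 1/1.25 + 1/5.20 + 1/42.9 = 1.135 (1/Ω).
Current divider: I(R_b) = I_0 · G_k/ΣG = 50.7 × (0.09346/1.135) = 50.7 × 0.08232 = 4.174 A.

I ≈ 4.17 A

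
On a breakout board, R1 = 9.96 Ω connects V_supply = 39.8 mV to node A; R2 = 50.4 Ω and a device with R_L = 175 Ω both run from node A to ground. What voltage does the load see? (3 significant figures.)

R2 ‖ R_L = (50.4 × 175)/(50.4 + 175) = 39.13 Ω.
Voltage divider with the loaded lower leg: V_out = 39.8 × 39.13/(9.96 + 39.13) = 39.8 × 0.7971 = 31.72 mV.
(Unloaded it would be 33.2 mV; the load pulls it down.)

V_out ≈ 31.7 mV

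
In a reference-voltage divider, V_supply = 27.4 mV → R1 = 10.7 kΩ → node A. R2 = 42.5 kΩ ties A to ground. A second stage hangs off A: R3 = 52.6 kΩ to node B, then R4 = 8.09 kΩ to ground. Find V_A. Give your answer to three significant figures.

V_A ≈ 19.2 mV

Looking into the second stage from A: R3 + R4 = 60.69 kΩ appears in parallel with R2.
Effective lower resistance at A: R2 ‖ 60.69 = 25.00 kΩ.
V_A = 27.4 × 25.00/(10.7 + 25.00) = 19.19 mV.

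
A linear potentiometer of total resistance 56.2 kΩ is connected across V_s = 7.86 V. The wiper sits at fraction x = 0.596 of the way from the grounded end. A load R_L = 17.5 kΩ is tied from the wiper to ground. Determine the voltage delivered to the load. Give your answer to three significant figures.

Split the track: R_lower = x·R_p = 33.50 kΩ, R_upper = (1−x)·R_p = 22.70 kΩ.
Lower segment in parallel with the load: 33.50 ‖ 17.5 = 11.49 kΩ.
Loaded-divider output: V_out = 7.86 × 0.3361 = 2.642 V.

V_out ≈ 2.64 V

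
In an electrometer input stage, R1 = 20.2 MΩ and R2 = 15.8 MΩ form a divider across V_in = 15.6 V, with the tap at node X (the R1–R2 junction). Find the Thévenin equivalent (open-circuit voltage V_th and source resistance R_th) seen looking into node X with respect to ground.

V_th ≈ 6.85 V, R_th ≈ 8.87 MΩ

Open-circuit (no load on X): V_th = V_in · R2/(R1 + R2) = 15.6 × 15.8/(20.20 + 15.8) = 6.847 V.
Zeroing V_in shorts the top of R1 to ground, so R_th = R1 ‖ R2 = 8.866 MΩ.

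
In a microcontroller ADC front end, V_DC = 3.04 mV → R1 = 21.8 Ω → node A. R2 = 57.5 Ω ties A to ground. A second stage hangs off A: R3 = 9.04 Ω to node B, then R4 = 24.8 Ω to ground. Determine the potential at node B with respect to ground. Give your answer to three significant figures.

V_B ≈ 1.10 mV

The second stage (R3 + R4 = 33.84 Ω) loads node A in parallel with R2.
Effective lower resistance at A: R2 ‖ 33.84 = 21.30 Ω.
V_A = 3.04 × 21.30/(21.8 + 21.30) = 1.502 mV.
V_B = V_A × 0.7329 = 1.101 mV.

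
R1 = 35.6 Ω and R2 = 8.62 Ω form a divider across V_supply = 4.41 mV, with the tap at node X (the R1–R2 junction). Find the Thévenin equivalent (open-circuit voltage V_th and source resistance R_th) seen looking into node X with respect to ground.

V_th ≈ 0.860 mV, R_th ≈ 6.94 Ω

Open-circuit (no load on X): V_th = V_supply · R2/(R1 + R2) = 4.41 × 8.62/(35.60 + 8.62) = 0.8597 mV.
With V_supply suppressed (replaced by a short), R_th = R1 ‖ R2 = (35.60 × 8.62)/(35.60 + 8.62) = 6.940 Ω.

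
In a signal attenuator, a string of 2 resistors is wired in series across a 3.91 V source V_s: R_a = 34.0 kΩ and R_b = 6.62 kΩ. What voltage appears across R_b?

V ≈ 0.637 V

Total series resistance ΣR = 34.0 + 6.62 = 40.62 kΩ.
By the voltage-divider rule, V = 3.91 × 6.620/40.62 = 0.6372 V.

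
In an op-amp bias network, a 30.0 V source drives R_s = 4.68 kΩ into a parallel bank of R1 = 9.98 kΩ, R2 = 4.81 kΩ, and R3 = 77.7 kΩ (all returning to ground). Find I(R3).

Equivalent of the parallel group: R_p = 3.116 kΩ.
V_A by voltage divider: V_A = 30.0 × 3.116/(4.68 + 3.116) = 11.99 V.
Branch current I = V_A/R3 = 11.99/77.7 = 0.1543 mA.
(Equivalently: I_total = 3.848 mA, then current-divider fraction G_k/ΣG = 0.04010.)

I ≈ 0.154 mA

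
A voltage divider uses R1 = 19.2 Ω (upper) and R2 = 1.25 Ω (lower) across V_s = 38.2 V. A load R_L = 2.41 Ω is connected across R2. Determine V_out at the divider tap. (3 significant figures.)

R2 ‖ R_L = (1.25 × 2.41)/(1.25 + 2.41) = 0.8231 Ω.
Then V_out = V_s · R2'/(R1 + R2') = 38.2 × 0.8231/20.02 = 1.570 V.

V_out ≈ 1.57 V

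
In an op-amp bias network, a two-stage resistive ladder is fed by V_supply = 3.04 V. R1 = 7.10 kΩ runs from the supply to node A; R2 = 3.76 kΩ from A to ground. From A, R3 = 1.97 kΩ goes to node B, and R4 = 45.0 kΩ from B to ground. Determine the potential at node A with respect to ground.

V_A ≈ 1.00 V

Node A sees R2 in parallel with the series input of stage 2, R3 + R4 = 46.97 kΩ.
R2 ‖ (R3+R4) = 3.481 kΩ.
V_A = 3.04 × 3.481/(7.10 + 3.481) = 1.000 V.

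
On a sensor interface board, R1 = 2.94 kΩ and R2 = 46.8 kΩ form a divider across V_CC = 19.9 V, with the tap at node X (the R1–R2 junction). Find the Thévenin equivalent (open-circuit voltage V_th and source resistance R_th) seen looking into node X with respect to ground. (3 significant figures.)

V_th ≈ 18.7 V, R_th ≈ 2.77 kΩ

V_th is the unloaded tap voltage: V_CC · R2/(R1+R2) = 19.9 × 0.9409 = 18.72 V.
With V_CC suppressed (replaced by a short), R_th = R1 ‖ R2 = (2.940 × 46.8)/(2.940 + 46.8) = 2.766 kΩ.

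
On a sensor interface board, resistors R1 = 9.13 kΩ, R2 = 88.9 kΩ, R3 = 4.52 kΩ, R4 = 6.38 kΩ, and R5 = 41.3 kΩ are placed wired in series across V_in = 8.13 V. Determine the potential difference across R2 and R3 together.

V ≈ 5.06 V

ΣR = 9.13 + 88.9 + 4.52 + 6.38 + 41.3 = 150.2 kΩ.
R_{R2..R3} = 88.9 + 4.52 = 93.42 kΩ.
Voltage divider: V = V_in · (93.42 / 150.2) = 8.13 × 0.6218 = 5.056 V.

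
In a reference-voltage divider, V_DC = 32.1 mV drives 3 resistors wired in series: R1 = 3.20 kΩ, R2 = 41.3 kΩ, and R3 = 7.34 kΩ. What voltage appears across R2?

V ≈ 25.6 mV

ΣR = 3.20 + 41.3 + 7.34 = 51.84 kΩ.
By the voltage-divider rule, V = 32.1 × 41.30/51.84 = 25.57 mV.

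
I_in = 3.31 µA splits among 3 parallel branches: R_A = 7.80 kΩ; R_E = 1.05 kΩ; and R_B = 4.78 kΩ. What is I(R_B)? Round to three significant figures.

I ≈ 0.537 µA

Total conductance ΣG = 1/7.80 + 1/1.05 + 1/4.78 = 1.290 (units of 1/kΩ).
Current divider: I(R_B) = I_in · G_k/ΣG = 3.31 × (0.2092/1.290) = 3.31 × 0.1622 = 0.5369 µA.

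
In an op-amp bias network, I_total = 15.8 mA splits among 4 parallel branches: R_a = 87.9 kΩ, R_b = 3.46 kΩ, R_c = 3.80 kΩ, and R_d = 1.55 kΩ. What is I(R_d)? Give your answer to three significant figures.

ΣG = 1/87.9 + 1/3.46 + 1/3.80 + 1/1.55 = 1.209.
R_d takes the fraction G_k/ΣG = 0.6452/1.209 = 0.5338, so I = 15.8 × 0.5338 = 8.433 mA.

I ≈ 8.43 mA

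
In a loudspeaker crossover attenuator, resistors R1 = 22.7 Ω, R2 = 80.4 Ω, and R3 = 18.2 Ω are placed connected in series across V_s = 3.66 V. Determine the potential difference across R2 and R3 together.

ΣR = 22.7 + 80.4 + 18.2 = 121.3 Ω.
R_{R2..R3} = 80.4 + 18.2 = 98.60 Ω.
V = V_s · R/ΣR = 3.66 × 0.8129 = 2.975 V.

V ≈ 2.98 V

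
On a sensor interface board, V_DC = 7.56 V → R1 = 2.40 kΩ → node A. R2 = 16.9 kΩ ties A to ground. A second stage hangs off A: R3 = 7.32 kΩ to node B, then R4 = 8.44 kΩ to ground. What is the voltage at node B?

V_B ≈ 3.13 V

Node A sees R2 in parallel with the series input of stage 2, R3 + R4 = 15.76 kΩ.
Effective lower resistance at A: R2 ‖ 15.76 = 8.155 kΩ.
So V_A = 7.56 × 0.7726 = 5.841 V.
V_B = V_A × 0.5355 = 3.128 V.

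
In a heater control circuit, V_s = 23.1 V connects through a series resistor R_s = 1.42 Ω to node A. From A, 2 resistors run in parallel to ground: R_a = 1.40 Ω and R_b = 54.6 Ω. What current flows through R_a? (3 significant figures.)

Parallel bank: R_p = 1/(1/1.40 + 1/54.6) = 1.365 Ω.
V_A by voltage divider: V_A = 23.1 × 1.365/(1.42 + 1.365) = 11.32 V.
I(R_a) = V_A / R_a = 11.32/1.40 = 8.087 A.
(Equivalently: I_total = 8.294 A, then current-divider fraction G_k/ΣG = 0.9750.)

I ≈ 8.09 A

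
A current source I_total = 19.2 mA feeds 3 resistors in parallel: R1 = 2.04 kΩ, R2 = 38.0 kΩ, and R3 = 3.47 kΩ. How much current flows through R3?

ΣG = 1/2.04 + 1/38.0 + 1/3.47 = 0.8047.
Current divider: I(R3) = I_total · G_k/ΣG = 19.2 × (0.2882/0.8047) = 19.2 × 0.3581 = 6.876 mA.

I ≈ 6.88 mA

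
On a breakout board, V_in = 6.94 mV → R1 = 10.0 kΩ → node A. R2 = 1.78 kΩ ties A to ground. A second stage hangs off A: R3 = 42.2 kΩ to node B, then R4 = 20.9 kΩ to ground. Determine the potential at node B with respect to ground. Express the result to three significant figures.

V_B ≈ 0.339 mV

The second stage (R3 + R4 = 63.10 kΩ) loads node A in parallel with R2.
R2 ‖ (R3+R4) = 1.731 kΩ.
First divider: V_A = V_in · 1.731/(10.0 + 1.731) = 1.024 mV.
Then the unloaded second divider: V_B = V_A × R4/(R3+R4) = 1.024 × 0.3312 = 0.3392 mV.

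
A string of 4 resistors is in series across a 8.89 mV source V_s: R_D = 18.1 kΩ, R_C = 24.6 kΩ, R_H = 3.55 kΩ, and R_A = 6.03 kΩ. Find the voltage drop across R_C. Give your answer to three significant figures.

Series total: ΣR = 18.1 + 24.6 + 3.55 + 6.03 = 52.28 kΩ.
Voltage divider: V = V_s · (24.60 / 52.28) = 8.89 × 0.4705 = 4.183 mV.

V ≈ 4.18 mV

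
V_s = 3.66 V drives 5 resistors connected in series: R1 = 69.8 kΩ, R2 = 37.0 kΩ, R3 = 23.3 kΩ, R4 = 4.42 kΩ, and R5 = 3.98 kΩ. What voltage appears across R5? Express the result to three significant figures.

V ≈ 0.105 V

Total series resistance ΣR = 69.8 + 37.0 + 23.3 + 4.42 + 3.98 = 138.5 kΩ.
By the voltage-divider rule, V = 3.66 × 3.980/138.5 = 0.1052 V.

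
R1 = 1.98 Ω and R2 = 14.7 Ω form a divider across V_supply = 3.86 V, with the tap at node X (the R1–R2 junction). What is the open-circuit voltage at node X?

With X open, the divider is unloaded: V_th = 3.86 × 14.7/16.68 = 3.402 V.

V_th ≈ 3.40 V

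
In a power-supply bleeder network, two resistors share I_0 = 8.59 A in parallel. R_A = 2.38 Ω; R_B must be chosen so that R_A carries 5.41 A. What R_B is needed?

The fraction through R_A equals R_B/(R_A+R_B).
5.41/8.59 = R_B/(R_A + R_B) → R_B = R_A · (0.6298)/(1 − 0.6298) = 2.38 × 1.701 = 4.049 Ω.

R_B ≈ 4.05 Ω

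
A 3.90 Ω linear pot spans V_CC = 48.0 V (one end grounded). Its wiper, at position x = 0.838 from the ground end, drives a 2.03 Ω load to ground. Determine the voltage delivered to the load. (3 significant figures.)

Lower segment x·R_p = 3.268 Ω; upper segment (1−x)·R_p = 0.6318 Ω.
R_L loads the lower segment: effective lower R = 1.252 Ω.
Then V_out = V_CC · 1.252/(0.6318 + 1.252) = 31.90 V.
(Unloaded: V_out = x·V_CC = 40.2 V.)

V_out ≈ 31.9 V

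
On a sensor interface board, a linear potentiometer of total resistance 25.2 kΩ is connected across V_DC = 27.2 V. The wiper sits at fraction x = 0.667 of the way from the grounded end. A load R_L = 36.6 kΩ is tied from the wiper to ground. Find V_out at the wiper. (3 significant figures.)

Split the track: R_lower = x·R_p = 16.81 kΩ, R_upper = (1−x)·R_p = 8.392 kΩ.
Lower segment in parallel with the load: 16.81 ‖ 36.6 = 11.52 kΩ.
Then V_out = V_DC · 11.52/(8.392 + 11.52) = 15.74 V.

V_out ≈ 15.7 V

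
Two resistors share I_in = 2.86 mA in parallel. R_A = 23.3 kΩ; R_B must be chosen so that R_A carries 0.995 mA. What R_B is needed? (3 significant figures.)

R_B ≈ 12.4 kΩ

The fraction through R_A equals R_B/(R_A+R_B).
0.995/2.86 = R_B/(R_A + R_B) → R_B = R_A · (0.3479)/(1 − 0.3479) = 23.3 × 0.5335 = 12.43 kΩ.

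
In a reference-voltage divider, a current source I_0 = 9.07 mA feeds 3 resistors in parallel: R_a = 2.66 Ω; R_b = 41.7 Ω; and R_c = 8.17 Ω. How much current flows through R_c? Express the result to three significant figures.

Total conductance ΣG = 1/2.66 + 1/41.7 + 1/8.17 = 0.5223 (units of 1/Ω).
By the current-divider rule, I = I_0 · G_k/ΣG = 9.07 × 0.2343 = 2.125 mA.

I ≈ 2.13 mA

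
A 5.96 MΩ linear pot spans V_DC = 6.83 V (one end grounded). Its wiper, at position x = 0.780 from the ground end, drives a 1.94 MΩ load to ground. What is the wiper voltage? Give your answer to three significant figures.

V_out ≈ 3.49 V

The pot divides into 1.311 MΩ above the wiper and 4.649 MΩ below.
(x·R_p) ‖ R_L = 1.369 MΩ.
Then V_out = V_DC · 1.369/(1.311 + 1.369) = 3.488 V.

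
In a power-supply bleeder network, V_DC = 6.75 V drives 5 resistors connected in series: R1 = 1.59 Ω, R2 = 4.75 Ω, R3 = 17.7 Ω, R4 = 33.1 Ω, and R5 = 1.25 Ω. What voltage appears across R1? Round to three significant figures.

V ≈ 0.184 V

Series total: ΣR = 1.59 + 4.75 + 17.7 + 33.1 + 1.25 = 58.39 Ω.
Voltage divider: V = V_DC · (1.590 / 58.39) = 6.75 × 0.02723 = 0.1838 V.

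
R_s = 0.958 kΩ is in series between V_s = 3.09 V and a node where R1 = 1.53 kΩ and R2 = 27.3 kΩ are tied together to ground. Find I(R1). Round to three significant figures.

I ≈ 1.22 mA

Equivalent of the parallel group: R_p = 1.449 kΩ.
V_A = 3.09 × 1.449/2.407 = 1.860 V.
I(R1) = V_A / R1 = 1.860/1.53 = 1.216 mA.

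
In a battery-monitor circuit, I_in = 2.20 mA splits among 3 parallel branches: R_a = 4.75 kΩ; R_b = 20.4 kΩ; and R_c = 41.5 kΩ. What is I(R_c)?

ΣG = 1/4.75 + 1/20.4 + 1/41.5 = 0.2836.
Current divider: I(R_c) = I_in · G_k/ΣG = 2.20 × (0.02410/0.2836) = 2.20 × 0.08495 = 0.1869 mA.

I ≈ 0.187 mA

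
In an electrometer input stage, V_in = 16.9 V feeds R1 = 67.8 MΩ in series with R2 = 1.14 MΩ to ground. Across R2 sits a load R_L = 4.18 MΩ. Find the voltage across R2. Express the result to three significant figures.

V_out ≈ 0.220 V

The load sits in parallel with R2, giving an effective lower resistance R2' = R2·R_L/(R2+R_L) = 0.8957 MΩ.
Now apply the divider: V_out = 16.9 × 0.01304 = 0.2204 V.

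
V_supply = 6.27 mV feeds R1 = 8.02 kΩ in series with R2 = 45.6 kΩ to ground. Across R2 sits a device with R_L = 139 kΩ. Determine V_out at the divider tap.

V_out ≈ 5.08 mV

R2 ‖ R_L = (45.6 × 139)/(45.6 + 139) = 34.34 kΩ.
Then V_out = V_supply · R2'/(R1 + R2') = 6.27 × 34.34/42.36 = 5.083 mV.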